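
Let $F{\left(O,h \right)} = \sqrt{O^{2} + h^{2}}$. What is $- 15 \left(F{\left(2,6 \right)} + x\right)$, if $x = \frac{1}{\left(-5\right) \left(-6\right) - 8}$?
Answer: $- \frac{15}{22} - 30 \sqrt{10} \approx -95.55$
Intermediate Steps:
$x = \frac{1}{22}$ ($x = \frac{1}{30 - 8} = \frac{1}{22} \approx 0.045455$)
$- 15 \left(F{\left(2,6 \right)} + x\right) = - 15 \left(\sqrt{2^{2} + 6^{2}} + \frac{1}{22}\right) = - 15 \left(\sqrt{4 + 36} + \frac{1}{22}\right) = - 15 \left(\sqrt{40} + \frac{1}{22}\right) = - 15 \left(2 \sqrt{10} + \frac{1}{22}\right) = - 15 \left(\frac{1}{22} + 2 \sqrt{10}\right) = - \frac{15}{22} - 30 \sqrt{10}$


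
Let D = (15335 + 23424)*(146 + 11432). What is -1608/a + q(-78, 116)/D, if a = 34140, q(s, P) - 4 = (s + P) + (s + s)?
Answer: -30066526199/638349296095 ≈ -0.047100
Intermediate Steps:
q(s, P) = 4 + P + 3*s (q(s, P) = 4 + ((s + P) + (s + s)) = 4 + ((P + s) + 2*s) = 4 + (P + 3*s) = 4 + P + 3*s)
D = 448751702 (D = 38759*11578 = 448751702)
-1608/a + q(-78, 116)/D = -1608/34140 + (4 + 116 + 3*(-78))/448751702 = -1608*1/34140 + (4 + 116 - 234)*(1/448751702) = -134/2845 - 114*1/448751702 = -134/2845 - 57/224375851 = -30066526199/638349296095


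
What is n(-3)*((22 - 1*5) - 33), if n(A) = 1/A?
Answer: 16/3 ≈ 5.3333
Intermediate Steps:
n(-3)*((22 - 1*5) - 33) = ((22 - 1*5) - 33)/(-3) = -((22 - 5) - 33)/3 = -(17 - 33)/3 = -⅓*(-16) = 16/3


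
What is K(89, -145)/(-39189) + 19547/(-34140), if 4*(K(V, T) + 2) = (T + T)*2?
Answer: -253669601/445970820 ≈ -0.56880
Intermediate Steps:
K(V, T) = -2 + T (K(V, T) = -2 + ((T + T)*2)/4 = -2 + ((2*T)*2)/4 = -2 + (4*T)/4 = -2 + T)
K(89, -145)/(-39189) + 19547/(-34140) = (-2 - 145)/(-39189) + 19547/(-34140) = -147*(-1/39189) + 19547*(-1/34140) = 49/13063 - 19547/34140 = -253669601/445970820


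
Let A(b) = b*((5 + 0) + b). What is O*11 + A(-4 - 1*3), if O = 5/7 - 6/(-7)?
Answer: 219/7 ≈ 31.286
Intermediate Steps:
O = 11/7 (O = 5*(⅐) - 6*(-⅐) = 5/7 + 6/7 = 11/7 ≈ 1.5714)
A(b) = b*(5 + b)
O*11 + A(-4 - 1*3) = (11/7)*11 + (-4 - 1*3)*(5 + (-4 - 1*3)) = 121/7 + (-4 - 3)*(5 + (-4 - 3)) = 121/7 - 7*(5 - 7) = 121/7 - 7*(-2) = 121/7 + 14 = 219/7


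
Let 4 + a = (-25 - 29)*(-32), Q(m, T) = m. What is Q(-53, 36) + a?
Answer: 1671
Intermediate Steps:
a = 1724 (a = -4 + (-25 - 29)*(-32) = -4 - 54*(-32) = -4 + 1728 = 1724)
Q(-53, 36) + a = -53 + 1724 = 1671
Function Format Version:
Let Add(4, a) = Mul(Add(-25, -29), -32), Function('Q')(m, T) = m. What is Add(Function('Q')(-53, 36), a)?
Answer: 1671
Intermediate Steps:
a = 1724 (a = Add(-4, Mul(Add(-25, -29), -32)) = Add(-4, Mul(-54, -32)) = Add(-4, 1728) = 1724)
Add(Function('Q')(-53, 36), a) = Add(-53, 1724) = 1671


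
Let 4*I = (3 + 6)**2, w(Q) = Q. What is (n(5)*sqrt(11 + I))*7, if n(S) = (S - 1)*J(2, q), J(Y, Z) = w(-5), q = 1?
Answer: -350*sqrt(5) ≈ -782.62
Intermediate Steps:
I = 81/4 (I = (3 + 6)**2/4 = (1/4)*9**2 = (1/4)*81 = 81/4 ≈ 20.250)
J(Y, Z) = -5
n(S) = 5 - 5*S (n(S) = (S - 1)*(-5) = (-1 + S)*(-5) = 5 - 5*S)
(n(5)*sqrt(11 + I))*7 = ((5 - 5*5)*sqrt(11 + 81/4))*7 = ((5 - 25)*sqrt(125/4))*7 = -50*sqrt(5)*7 = -350*sqrt(5)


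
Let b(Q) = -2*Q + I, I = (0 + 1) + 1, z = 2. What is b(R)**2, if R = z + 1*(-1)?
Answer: 0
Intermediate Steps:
I = 2 (I = 1 + 1 = 2)
R = 1 (R = 2 + 1*(-1) = 2 - 1 = 1)
b(Q) = 2 - 2*Q (b(Q) = -2*Q + 2 = 2 - 2*Q)
b(R)**2 = (2 - 2*1)**2 = (2 - 2)**2 = 0**2 = 0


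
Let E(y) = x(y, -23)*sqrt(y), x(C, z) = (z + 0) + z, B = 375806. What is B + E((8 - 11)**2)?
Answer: 375668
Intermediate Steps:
x(C, z) = 2*z (x(C, z) = z + z = 2*z)
E(y) = -46*sqrt(y) (E(y) = (2*(-23))*sqrt(y) = -46*sqrt(y))
B + E((8 - 11)**2) = 375806 - 46*sqrt((8 - 11)**2) = 375806 - 46*sqrt((-3)**2) = 375806 - 46*sqrt(9) = 375806 - 46*3 = 375806 - 138 = 375668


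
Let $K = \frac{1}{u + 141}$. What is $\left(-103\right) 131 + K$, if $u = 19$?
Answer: $- \frac{2158879}{160} \approx -13493.0$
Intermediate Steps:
$K = \frac{1}{160}$ ($K = \frac{1}{19 + 141} = \frac{1}{160} \approx 0.00625$)
$\left(-103\right) 131 + K = \left(-103\right) 131 + \frac{1}{160} = -13493 + \frac{1}{160} = - \frac{2158879}{160}$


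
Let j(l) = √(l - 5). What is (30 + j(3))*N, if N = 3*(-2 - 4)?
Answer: -540 - 18*I*√2 ≈ -540.0 - 25.456*I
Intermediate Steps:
N = -18 (N = 3*(-6) = -18)
j(l) = √(-5 + l)
(30 + j(3))*N = (30 + √(-5 + 3))*(-18) = (30 + √(-2))*(-18) = (30 + I*√2)*(-18) = -540 - 18*I*√2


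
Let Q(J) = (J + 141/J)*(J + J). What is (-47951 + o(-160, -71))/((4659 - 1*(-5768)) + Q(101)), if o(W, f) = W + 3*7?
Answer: -48090/31111 ≈ -1.5458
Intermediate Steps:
o(W, f) = 21 + W (o(W, f) = W + 21 = 21 + W)
Q(J) = 2*J*(J + 141/J) (Q(J) = (J + 141/J)*(2*J) = 2*J*(J + 141/J))
(-47951 + o(-160, -71))/((4659 - 1*(-5768)) + Q(101)) = (-47951 + (21 - 160))/((4659 - 1*(-5768)) + (282 + 2*101**2)) = (-47951 - 139)/((4659 + 5768) + (282 + 2*10201)) = -48090/(10427 + (282 + 20402)) = -48090/(10427 + 20684) = -48090/31111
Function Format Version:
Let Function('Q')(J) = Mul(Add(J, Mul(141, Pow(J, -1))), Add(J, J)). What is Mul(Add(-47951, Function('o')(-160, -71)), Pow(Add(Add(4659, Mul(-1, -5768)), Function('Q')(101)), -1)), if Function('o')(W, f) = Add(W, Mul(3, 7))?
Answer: Rational(-48090, 31111) ≈ -1.5458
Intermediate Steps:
Function('o')(W, f) = Add(21, W) (Function('o')(W, f) = Add(W, 21) = Add(21, W))
Function('Q')(J) = Mul(2, J, Add(J, Mul(141, Pow(J, -1)))) (Function('Q')(J) = Mul(Add(J, Mul(141, Pow(J, -1))), Mul(2, J)) = Mul(2, J, Add(J, Mul(141, Pow(J, -1)))))
Mul(Add(-47951, Function('o')(-160, -71)), Pow(Add(Add(4659, Mul(-1, -5768)), Function('Q')(101)), -1)) = Mul(Add(-47951, Add(21, -160)), Pow(Add(Add(4659, Mul(-1, -5768)), Add(282, Mul(2, Pow(101, 2)))), -1)) = Mul(Add(-47951, -139), Pow(Add(Add(4659, 5768), Add(282, Mul(2, 10201))), -1)) = Mul(-48090, Pow(Add(10427, Add(282, 20402)), -1)) = Mul(-48090, Pow(Add(10427, 20684), -1)) = Mul(-48090, Pow(31111, -1)) = Mul(-48090, Rational(1, 31111)) = Rational(-48090, 31111)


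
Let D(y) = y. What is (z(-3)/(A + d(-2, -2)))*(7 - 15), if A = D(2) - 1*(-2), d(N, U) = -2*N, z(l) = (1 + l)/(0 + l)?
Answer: -⅔ ≈ -0.66667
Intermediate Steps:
z(l) = (1 + l)/l
A = 4 (A = 2 - 1*(-2) = 2 + 2 = 4)
(z(-3)/(A + d(-2, -2)))*(7 - 15) = (((1 - 3)/(-3))/(4 - 2*(-2)))*(7 - 15) = ((-⅓*(-2))/(4 + 4))*(-8) = ((⅔)/8)*(-8) = ((⅛)*(⅔))*(-8) = (1/12)*(-8) = -⅔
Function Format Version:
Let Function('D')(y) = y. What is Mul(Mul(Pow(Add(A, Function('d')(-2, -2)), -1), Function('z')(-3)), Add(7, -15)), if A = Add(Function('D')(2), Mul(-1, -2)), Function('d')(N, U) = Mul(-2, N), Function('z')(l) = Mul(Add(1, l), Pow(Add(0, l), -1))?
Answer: Rational(-2, 3) ≈ -0.66667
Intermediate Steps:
Function('z')(l) = Mul(Pow(l, -1), Add(1, l)) (Function('z')(l) = Mul(Add(1, l), Pow(l, -1)) = Mul(Pow(l, -1), Add(1, l)))
A = 4 (A = Add(2, Mul(-1, -2)) = Add(2, 2) = 4)
Mul(Mul(Pow(Add(A, Function('d')(-2, -2)), -1), Function('z')(-3)), Add(7, -15)) = Mul(Mul(Pow(Add(4, Mul(-2, -2)), -1), Mul(Pow(-3, -1), Add(1, -3))), Add(7, -15)) = Mul(Mul(Pow(Add(4, 4), -1), Mul(Rational(-1, 3), -2)), -8) = Mul(Mul(Pow(8, -1), Rational(2, 3)), -8) = Mul(Mul(Rational(1, 8), Rational(2, 3)), -8) = Mul(Rational(1, 12), -8) = Rational(-2, 3)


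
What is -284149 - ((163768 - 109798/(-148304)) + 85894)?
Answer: -3044862167/5704 ≈ -5.3381e+5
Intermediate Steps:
-284149 - ((163768 - 109798/(-148304)) + 85894) = -284149 - ((163768 - 109798*(-1/148304)) + 85894) = -284149 - ((163768 + 4223/5704) + 85894) = -284149 - (934136895/5704 + 85894) = -284149 - 1*1424076271/5704 = -284149 - 1424076271/5704 = -3044862167/5704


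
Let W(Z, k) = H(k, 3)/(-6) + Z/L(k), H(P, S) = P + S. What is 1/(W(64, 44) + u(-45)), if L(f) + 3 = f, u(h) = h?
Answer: -246/12613 ≈ -0.019504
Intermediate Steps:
L(f) = -3 + f
W(Z, k) = -1/2 - k/6 + Z/(-3 + k) (W(Z, k) = (k + 3)/(-6) + Z/(-3 + k) = (3 + k)*(-1/6) + Z/(-3 + k) = (-1/2 - k/6) + Z/(-3 + k) = -1/2 - k/6 + Z/(-3 + k))
1/(W(64, 44) + u(-45)) = 1/((9 - 1*44**2 + 6*64)/(6*(-3 + 44)) - 45) = 1/((1/6)*(9 - 1*1936 + 384)/41 - 45) = 1/((1/6)*(1/41)*(9 - 1936 + 384) - 45) = 1/((1/6)*(1/41)*(-1543) - 45) = 1/(-1543/246 - 45) = 1/(-12613/246) = -246/12613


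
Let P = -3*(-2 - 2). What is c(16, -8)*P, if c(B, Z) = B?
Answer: 192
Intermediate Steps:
P = 12 (P = -3*(-4) = 12)
c(16, -8)*P = 16*12 = 192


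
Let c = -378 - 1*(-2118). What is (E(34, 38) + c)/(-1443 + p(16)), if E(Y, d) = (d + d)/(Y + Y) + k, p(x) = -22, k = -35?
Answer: -29004/24905 ≈ -1.1646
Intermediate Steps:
E(Y, d) = -35 + d/Y (E(Y, d) = (d + d)/(Y + Y) - 35 = (2*d)/((2*Y)) - 35 = (2*d)*(1/(2*Y)) - 35 = d/Y - 35 = -35 + d/Y)
c = 1740 (c = -378 + 2118 = 1740)
(E(34, 38) + c)/(-1443 + p(16)) = ((-35 + 38/34) + 1740)/(-1443 - 22) = ((-35 + 38*(1/34)) + 1740)/(-1465) = ((-35 + 19/17) + 1740)*(-1/1465) = (-576/17 + 1740)*(-1/1465) = (29004/17)*(-1/1465) = -29004/24905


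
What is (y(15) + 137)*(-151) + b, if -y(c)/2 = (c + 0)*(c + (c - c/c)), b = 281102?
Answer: 391785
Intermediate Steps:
y(c) = -2*c*(-1 + 2*c) (y(c) = -2*(c + 0)*(c + (c - c/c)) = -2*c*(c + (c - 1*1)) = -2*c*(c + (c - 1)) = -2*c*(c + (-1 + c)) = -2*c*(-1 + 2*c))
(y(15) + 137)*(-151) + b = (2*15*(1 - 2*15) + 137)*(-151) + 281102 = (2*15*(1 - 30) + 137)*(-151) + 281102 = (2*15*(-29) + 137)*(-151) + 281102 = (-870 + 137)*(-151) + 281102 = -733*(-151) + 281102 = 110683 + 281102 = 391785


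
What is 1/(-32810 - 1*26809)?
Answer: -1/59619 ≈ -1.6773e-5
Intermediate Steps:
1/(-32810 - 1*26809) = 1/(-32810 - 26809) = 1/(-59619) = -1/59619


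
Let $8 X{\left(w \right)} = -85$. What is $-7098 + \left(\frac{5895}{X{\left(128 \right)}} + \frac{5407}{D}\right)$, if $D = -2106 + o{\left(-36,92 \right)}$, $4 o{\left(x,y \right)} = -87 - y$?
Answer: $- \frac{1119600770}{146251} \approx -7655.3$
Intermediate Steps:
$X{\left(w \right)} = - \frac{85}{8}$ ($X{\left(w \right)} = \frac{1}{8} \left(-85\right) = - \frac{85}{8}$)
$o{\left(x,y \right)} = - \frac{87}{4} - \frac{y}{4}$ ($o{\left(x,y \right)} = \frac{-87 - y}{4} = - \frac{87}{4} - \frac{y}{4}$)
$D = - \frac{8603}{4}$ ($D = -2106 - \frac{179}{4} = - \frac{8603}{4} \approx -2150.8$)
$-7098 + \left(\frac{5895}{X{\left(128 \right)}} + \frac{5407}{D}\right) = -7098 + \left(\frac{5895}{- \frac{85}{8}} + \frac{5407}{- \frac{8603}{4}}\right) = -7098 + \left(5895 \left(- \frac{8}{85}\right) + 5407 \left(- \frac{4}{8603}\right)\right) = -7098 - \frac{81511172}{146251} = - \frac{1119600770}{146251}$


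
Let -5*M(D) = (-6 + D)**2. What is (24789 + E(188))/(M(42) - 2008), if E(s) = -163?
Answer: -61565/5668 ≈ -10.862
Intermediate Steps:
M(D) = -(-6 + D)**2/5
(24789 + E(188))/(M(42) - 2008) = (24789 - 163)/(-(-6 + 42)**2/5 - 2008) = 24626/(-1/5*36**2 - 2008) = 24626/(-1/5*1296 - 2008) = 24626/(-1296/5 - 2008) = 24626/(-11336/5) = 24626*(-5/11336) = -61565/5668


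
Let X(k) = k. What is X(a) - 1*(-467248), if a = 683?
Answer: 467931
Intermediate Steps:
X(a) - 1*(-467248) = 683 - 1*(-467248) = 683 + 467248 = 467931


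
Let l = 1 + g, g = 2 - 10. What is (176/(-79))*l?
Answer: 1232/79 ≈ 15.595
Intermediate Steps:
g = -8
l = -7 (l = 1 - 8 = -7)
(176/(-79))*l = (176/(-79))*(-7) = (176*(-1/79))*(-7) = -176/79*(-7) = 1232/79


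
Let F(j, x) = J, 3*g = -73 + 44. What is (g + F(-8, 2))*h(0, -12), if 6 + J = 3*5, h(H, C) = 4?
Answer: -8/3 ≈ -2.6667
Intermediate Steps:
g = -29/3 (g = (-73 + 44)/3 = (⅓)*(-29) = -29/3 ≈ -9.6667)
J = 9 (J = -6 + 3*5 = -6 + 15 = 9)
F(j, x) = 9
(g + F(-8, 2))*h(0, -12) = (-29/3 + 9)*4 = -⅔*4 = -8/3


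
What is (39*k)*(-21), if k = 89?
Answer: -72891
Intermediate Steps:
(39*k)*(-21) = (39*89)*(-21) = 3471*(-21) = -72891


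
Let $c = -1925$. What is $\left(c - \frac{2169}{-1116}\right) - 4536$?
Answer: $- \frac{800923}{124} \approx -6459.1$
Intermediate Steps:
$\left(c - \frac{2169}{-1116}\right) - 4536 = \left(-1925 - \frac{2169}{-1116}\right) - 4536 = \left(-1925 - - \frac{241}{124}\right) - 4536 = \left(-1925 + \frac{241}{124}\right) - 4536 = - \frac{238459}{124} - 4536 = - \frac{800923}{124}$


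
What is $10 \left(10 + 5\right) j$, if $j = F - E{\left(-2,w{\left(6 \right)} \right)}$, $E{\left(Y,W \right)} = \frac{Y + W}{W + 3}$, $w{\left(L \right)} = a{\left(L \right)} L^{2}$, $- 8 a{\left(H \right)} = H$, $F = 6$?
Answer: $\frac{2875}{4} \approx 718.75$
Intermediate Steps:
$a{\left(H \right)} = - \frac{H}{8}$
$w{\left(L \right)} = - \frac{L^{3}}{8}$ ($w{\left(L \right)} = - \frac{L}{8} L^{2} = - \frac{L^{3}}{8}$)
$E{\left(Y,W \right)} = \frac{W + Y}{3 + W}$
$j = \frac{115}{24}$ ($j = 6 - \frac{- \frac{6^{3}}{8} - 2}{3 - \frac{6^{3}}{8}} = 6 - \frac{\left(- \frac{1}{8}\right) 216 - 2}{3 - 27} = 6 - \frac{-27 - 2}{3 - 27} = 6 - \frac{1}{-24} \left(-29\right) = 6 - \left(- \frac{1}{24}\right) \left(-29\right) = 6 - \frac{29}{24} = \frac{115}{24} \approx 4.7917$)
$10 \left(10 + 5\right) j = 10 \left(10 + 5\right) \frac{115}{24} = 10 \cdot 15 \cdot \frac{115}{24} = 150 \cdot \frac{115}{24} = \frac{2875}{4}$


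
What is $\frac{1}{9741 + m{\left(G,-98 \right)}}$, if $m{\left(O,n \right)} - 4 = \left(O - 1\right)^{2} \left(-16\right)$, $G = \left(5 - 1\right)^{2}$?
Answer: $\frac{1}{6145} \approx 0.00016273$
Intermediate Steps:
$G = 16$ ($G = 4^{2} = 16$)
$m{\left(O,n \right)} = 4 - 16 \left(-1 + O\right)^{2}$ ($m{\left(O,n \right)} = 4 + \left(O - 1\right)^{2} \left(-16\right) = 4 + \left(-1 + O\right)^{2} \left(-16\right) = 4 - 16 \left(-1 + O\right)^{2}$)
$\frac{1}{9741 + m{\left(G,-98 \right)}} = \frac{1}{9741 + \left(4 - 16 \left(-1 + 16\right)^{2}\right)} = \frac{1}{9741 + \left(4 - 16 \cdot 15^{2}\right)} = \frac{1}{9741 + \left(4 - 3600\right)} = \frac{1}{9741 - 3596} = \frac{1}{6145}$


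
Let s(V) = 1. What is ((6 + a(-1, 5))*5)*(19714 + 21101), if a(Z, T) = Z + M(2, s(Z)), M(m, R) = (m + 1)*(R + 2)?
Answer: 2857050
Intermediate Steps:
M(m, R) = (1 + m)*(2 + R)
a(Z, T) = 9 + Z (a(Z, T) = Z + (2 + 1 + 2*2 + 1*2) = Z + (2 + 1 + 4 + 2) = Z + 9 = 9 + Z)
((6 + a(-1, 5))*5)*(19714 + 21101) = ((6 + (9 - 1))*5)*(19714 + 21101) = ((6 + 8)*5)*40815 = (14*5)*40815 = 70*40815 = 2857050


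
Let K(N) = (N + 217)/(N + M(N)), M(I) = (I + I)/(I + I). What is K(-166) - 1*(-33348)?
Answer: 1834123/55 ≈ 33348.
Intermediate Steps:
M(I) = 1 (M(I) = (2*I)/((2*I)) = (2*I)*(1/(2*I)) = 1)
K(N) = (217 + N)/(1 + N) (K(N) = (N + 217)/(N + 1) = (217 + N)/(1 + N))
K(-166) - 1*(-33348) = (217 - 166)/(1 - 166) - 1*(-33348) = 51/(-165) + 33348 = -1/165*51 + 33348 = -17/55 + 33348 = 1834123/55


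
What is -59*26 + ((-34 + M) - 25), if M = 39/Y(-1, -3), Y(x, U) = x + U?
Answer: -6411/4 ≈ -1602.8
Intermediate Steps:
Y(x, U) = U + x
M = -39/4 (M = 39/(-3 - 1) = 39/(-4) = 39*(-¼) = -39/4 ≈ -9.7500)
-59*26 + ((-34 + M) - 25) = -59*26 + ((-34 - 39/4) - 25) = -1534 + (-175/4 - 25) = -1534 - 275/4 = -6411/4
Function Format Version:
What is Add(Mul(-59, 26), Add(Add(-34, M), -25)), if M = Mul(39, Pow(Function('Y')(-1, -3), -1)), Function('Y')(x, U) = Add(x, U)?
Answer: Rational(-6411, 4) ≈ -1602.8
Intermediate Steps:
Function('Y')(x, U) = Add(U, x)
M = Rational(-39, 4) (M = Mul(39, Pow(Add(-3, -1), -1)) = Mul(39, Pow(-4, -1)) = Mul(39, Rational(-1, 4)) = Rational(-39, 4) ≈ -9.7500)
Add(Mul(-59, 26), Add(Add(-34, M), -25)) = Add(Mul(-59, 26), Add(Add(-34, Rational(-39, 4)), -25)) = Add(-1534, Add(Rational(-175, 4), -25)) = Add(-1534, Rational(-275, 4)) = Rational(-6411, 4)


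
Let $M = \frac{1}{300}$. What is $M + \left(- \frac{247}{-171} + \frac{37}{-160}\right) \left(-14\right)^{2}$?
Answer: $\frac{428021}{1800} \approx 237.79$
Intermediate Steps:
$M = \frac{1}{300} \approx 0.0033333$
$M + \left(- \frac{247}{-171} + \frac{37}{-160}\right) \left(-14\right)^{2} = \frac{1}{300} + \left(- \frac{247}{-171} + \frac{37}{-160}\right) \left(-14\right)^{2} = \frac{1}{300} + \left(\left(-247\right) \left(- \frac{1}{171}\right) + 37 \left(- \frac{1}{160}\right)\right) 196 = \frac{1}{300} + \left(\frac{13}{9} - \frac{37}{160}\right) 196 = \frac{1}{300} + \frac{1747}{1440} \cdot 196 = \frac{1}{300} + \frac{85603}{360} = \frac{428021}{1800}$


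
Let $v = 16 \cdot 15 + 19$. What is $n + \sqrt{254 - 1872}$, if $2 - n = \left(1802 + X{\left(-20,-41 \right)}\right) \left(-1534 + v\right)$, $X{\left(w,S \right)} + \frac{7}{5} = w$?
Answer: $2270267 + i \sqrt{1618} \approx 2.2703 \cdot 10^{6} + 40.224 i$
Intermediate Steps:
$v = 259$ ($v = 240 + 19 = 259$)
$X{\left(w,S \right)} = - \frac{7}{5} + w$
$n = 2270267$ ($n = 2 - \left(1802 - \frac{107}{5}\right) \left(-1534 + 259\right) = 2 - \left(1802 - \frac{107}{5}\right) \left(-1275\right) = 2 - \frac{8903}{5} \left(-1275\right) = 2 - -2270265 = 2 + 2270265 = 2270267$)
$n + \sqrt{254 - 1872} = 2270267 + \sqrt{254 - 1872} = 2270267 + \sqrt{-1618} = 2270267 + i \sqrt{1618}$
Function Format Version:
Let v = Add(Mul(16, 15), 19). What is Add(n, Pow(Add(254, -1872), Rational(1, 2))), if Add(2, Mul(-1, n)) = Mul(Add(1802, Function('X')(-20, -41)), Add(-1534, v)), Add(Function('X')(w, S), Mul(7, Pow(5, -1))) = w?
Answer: Add(2270267, Mul(I, Pow(1618, Rational(1, 2)))) ≈ Add(2.2703e+6, Mul(40.224, I))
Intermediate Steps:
v = 259 (v = Add(240, 19) = 259)
Function('X')(w, S) = Add(Rational(-7, 5), w)
n = 2270267 (n = Add(2, Mul(-1, Mul(Add(1802, Add(Rational(-7, 5), -20)), Add(-1534, 259)))) = Add(2, Mul(-1, Mul(Add(1802, Rational(-107, 5)), -1275))) = Add(2, Mul(-1, Mul(Rational(8903, 5), -1275))) = Add(2, Mul(-1, -2270265)) = Add(2, 2270265) = 2270267)
Add(n, Pow(Add(254, -1872), Rational(1, 2))) = Add(2270267, Pow(Add(254, -1872), Rational(1, 2))) = Add(2270267, Pow(-1618, Rational(1, 2))) = Add(2270267, Mul(I, Pow(1618, Rational(1, 2))))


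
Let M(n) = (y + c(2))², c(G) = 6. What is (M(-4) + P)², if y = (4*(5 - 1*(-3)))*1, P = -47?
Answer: 1951609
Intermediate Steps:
y = 32 (y = (4*(5 + 3))*1 = (4*8)*1 = 32*1 = 32)
M(n) = 1444 (M(n) = (32 + 6)² = 38² = 1444)
(M(-4) + P)² = (1444 - 47)² = 1397² = 1951609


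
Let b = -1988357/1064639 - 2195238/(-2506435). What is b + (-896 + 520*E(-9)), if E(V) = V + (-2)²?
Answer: -9331542339657853/2668448451965 ≈ -3497.0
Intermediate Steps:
b = -2646551588213/2668448451965 (b = -1988357*1/1064639 - 2195238*(-1/2506435) = -1988357/1064639 + 2195238/2506435 = -2646551588213/2668448451965 ≈ -0.99179)
E(V) = 4 + V (E(V) = V + 4 = 4 + V)
b + (-896 + 520*E(-9)) = -2646551588213/2668448451965 + (-896 + 520*(4 - 9)) = -2646551588213/2668448451965 + (-896 + 520*(-5)) = -2646551588213/2668448451965 + (-896 - 2600) = -2646551588213/2668448451965 - 3496 = -9331542339657853/2668448451965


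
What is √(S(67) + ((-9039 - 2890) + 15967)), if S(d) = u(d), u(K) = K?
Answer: √4105 ≈ 64.070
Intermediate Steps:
S(d) = d
√(S(67) + ((-9039 - 2890) + 15967)) = √(67 + ((-9039 - 2890) + 15967)) = √(67 + (-11929 + 15967)) = √(67 + 4038) = √4105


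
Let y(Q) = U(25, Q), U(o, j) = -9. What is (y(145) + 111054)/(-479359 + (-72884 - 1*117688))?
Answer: -111045/669931 ≈ -0.16576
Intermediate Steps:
y(Q) = -9
(y(145) + 111054)/(-479359 + (-72884 - 1*117688)) = (-9 + 111054)/(-479359 + (-72884 - 1*117688)) = 111045/(-479359 + (-72884 - 117688)) = 111045/(-479359 - 190572) = 111045/(-669931) = 111045*(-1/669931) = -111045/669931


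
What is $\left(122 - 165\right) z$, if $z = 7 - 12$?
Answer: $215$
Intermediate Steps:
$z = -5$
$\left(122 - 165\right) z = \left(122 - 165\right) \left(-5\right) = \left(-43\right) \left(-5\right) = 215$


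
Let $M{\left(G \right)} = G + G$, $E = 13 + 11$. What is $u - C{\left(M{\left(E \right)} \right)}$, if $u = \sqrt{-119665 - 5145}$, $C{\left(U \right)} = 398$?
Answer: $-398 + i \sqrt{124810} \approx -398.0 + 353.28 i$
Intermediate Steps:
$E = 24$
$M{\left(G \right)} = 2 G$
$u = i \sqrt{124810}$ ($u = \sqrt{-124810} = i \sqrt{124810} \approx 353.28 i$)
$u - C{\left(M{\left(E \right)} \right)} = i \sqrt{124810} - 398 = -398 + i \sqrt{124810}$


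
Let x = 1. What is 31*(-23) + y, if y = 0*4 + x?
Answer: -712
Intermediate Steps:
y = 1 (y = 0*4 + 1 = 0 + 1 = 1)
31*(-23) + y = 31*(-23) + 1 = -713 + 1 = -712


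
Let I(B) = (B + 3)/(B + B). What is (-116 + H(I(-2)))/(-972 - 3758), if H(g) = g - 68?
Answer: 67/1720 ≈ 0.038953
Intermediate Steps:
I(B) = (3 + B)/(2*B) (I(B) = (3 + B)/((2*B)) = (3 + B)*(1/(2*B)) = (3 + B)/(2*B))
H(g) = -68 + g
(-116 + H(I(-2)))/(-972 - 3758) = (-116 + (-68 + (1/2)*(3 - 2)/(-2)))/(-972 - 3758) = (-116 + (-68 + (1/2)*(-1/2)*1))/(-4730) = (-116 + (-68 - 1/4))*(-1/4730) = (-116 - 273/4)*(-1/4730) = -737/4*(-1/4730) = 67/1720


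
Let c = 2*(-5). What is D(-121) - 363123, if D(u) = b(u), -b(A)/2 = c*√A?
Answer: -363123 + 220*I ≈ -3.6312e+5 + 220.0*I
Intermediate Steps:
c = -10
b(A) = 20*√A (b(A) = -(-20)*√A = 20*√A)
D(u) = 20*√u
D(-121) - 363123 = 20*√(-121) - 363123 = 20*(11*I) - 363123 = 220*I - 363123 = -363123 + 220*I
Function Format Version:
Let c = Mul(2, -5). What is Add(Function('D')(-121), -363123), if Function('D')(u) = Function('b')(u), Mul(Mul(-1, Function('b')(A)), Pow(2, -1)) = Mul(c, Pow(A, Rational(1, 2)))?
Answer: Add(-363123, Mul(220, I)) ≈ Add(-3.6312e+5, Mul(220.00, I))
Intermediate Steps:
c = -10
Function('b')(A) = Mul(20, Pow(A, Rational(1, 2))) (Function('b')(A) = Mul(-2, Mul(-10, Pow(A, Rational(1, 2)))) = Mul(20, Pow(A, Rational(1, 2))))
Function('D')(u) = Mul(20, Pow(u, Rational(1, 2)))
Add(Function('D')(-121), -363123) = Add(Mul(20, Pow(-121, Rational(1, 2))), -363123) = Add(Mul(20, Mul(11, I)), -363123) = Add(Mul(220, I), -363123) = Add(-363123, Mul(220, I))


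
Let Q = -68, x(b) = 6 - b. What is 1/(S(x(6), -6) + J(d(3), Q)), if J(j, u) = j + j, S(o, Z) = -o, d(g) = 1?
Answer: ½ ≈ 0.50000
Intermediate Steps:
J(j, u) = 2*j
1/(S(x(6), -6) + J(d(3), Q)) = 1/(-(6 - 1*6) + 2*1) = 1/(-(6 - 6) + 2) = 1/(-1*0 + 2) = 1/(0 + 2) = 1/2 = ½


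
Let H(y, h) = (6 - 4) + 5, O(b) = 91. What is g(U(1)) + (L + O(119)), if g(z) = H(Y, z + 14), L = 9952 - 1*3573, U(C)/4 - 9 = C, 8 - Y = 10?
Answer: 6477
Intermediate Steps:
Y = -2 (Y = 8 - 1*10 = 8 - 10 = -2)
U(C) = 36 + 4*C
H(y, h) = 7 (H(y, h) = 2 + 5 = 7)
L = 6379 (L = 9952 - 3573 = 6379)
g(z) = 7
g(U(1)) + (L + O(119)) = 7 + (6379 + 91) = 7 + 6470 = 6477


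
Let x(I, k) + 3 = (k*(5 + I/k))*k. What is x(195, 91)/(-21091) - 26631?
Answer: -561733568/21091 ≈ -26634.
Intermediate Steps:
x(I, k) = -3 + k²*(5 + I/k) (x(I, k) = -3 + (k*(5 + I/k))*k = -3 + k²*(5 + I/k))
x(195, 91)/(-21091) - 26631 = (-3 + 5*91² + 195*91)/(-21091) - 26631 = (-3 + 5*8281 + 17745)*(-1/21091) - 26631 = (-3 + 41405 + 17745)*(-1/21091) - 26631 = 59147*(-1/21091) - 26631 = -59147/21091 - 26631 = -561733568/21091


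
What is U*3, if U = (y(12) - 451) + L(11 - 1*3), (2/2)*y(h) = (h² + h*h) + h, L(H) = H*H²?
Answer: 1083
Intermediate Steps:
L(H) = H³
y(h) = h + 2*h² (y(h) = (h² + h*h) + h = (h² + h²) + h = 2*h² + h = h + 2*h²)
U = 361 (U = (12*(1 + 2*12) - 451) + (11 - 1*3)³ = (12*(1 + 24) - 451) + (11 - 3)³ = (12*25 - 451) + 8³ = (300 - 451) + 512 = -151 + 512 = 361)
U*3 = 361*3 = 1083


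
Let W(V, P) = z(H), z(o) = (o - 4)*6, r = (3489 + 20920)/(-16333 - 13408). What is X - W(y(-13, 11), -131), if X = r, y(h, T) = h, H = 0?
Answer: 689375/29741 ≈ 23.179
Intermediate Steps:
r = -24409/29741 (r = 24409/(-29741) = 24409*(-1/29741) = -24409/29741 ≈ -0.82072)
z(o) = -24 + 6*o (z(o) = (-4 + o)*6 = -24 + 6*o)
W(V, P) = -24 (W(V, P) = -24 + 6*0 = -24 + 0 = -24)
X = -24409/29741 ≈ -0.82072
X - W(y(-13, 11), -131) = -24409/29741 - 1*(-24) = -24409/29741 + 24 = 689375/29741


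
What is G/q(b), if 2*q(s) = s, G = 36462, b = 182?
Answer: 36462/91 ≈ 400.68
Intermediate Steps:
q(s) = s/2
G/q(b) = 36462/(((1/2)*182)) = 36462/91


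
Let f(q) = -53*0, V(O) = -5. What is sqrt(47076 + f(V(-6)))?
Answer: 2*sqrt(11769) ≈ 216.97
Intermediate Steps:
f(q) = 0
sqrt(47076 + f(V(-6))) = sqrt(47076 + 0) = sqrt(47076) = 2*sqrt(11769)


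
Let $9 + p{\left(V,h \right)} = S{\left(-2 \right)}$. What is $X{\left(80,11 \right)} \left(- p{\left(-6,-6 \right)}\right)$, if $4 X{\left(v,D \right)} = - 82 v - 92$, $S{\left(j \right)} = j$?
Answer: $-18293$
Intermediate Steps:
$X{\left(v,D \right)} = -23 - \frac{41 v}{2}$ ($X{\left(v,D \right)} = \frac{- 82 v - 92}{4} = \frac{-92 - 82 v}{4} = -23 - \frac{41 v}{2}$)
$p{\left(V,h \right)} = -11$ ($p{\left(V,h \right)} = -9 - 2 = -11$)
$X{\left(80,11 \right)} \left(- p{\left(-6,-6 \right)}\right) = \left(-23 - 1640\right) \left(\left(-1\right) \left(-11\right)\right) = \left(-23 - 1640\right) 11 = \left(-1663\right) 11 = -18293$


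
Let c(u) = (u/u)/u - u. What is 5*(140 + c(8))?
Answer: 5285/8 ≈ 660.63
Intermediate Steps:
c(u) = 1/u - u
5*(140 + c(8)) = 5*(140 + (1/8 - 1*8)) = 5*(140 + (1/8 - 8)) = 5*(140 - 63/8) = 5*(1057/8) = 5285/8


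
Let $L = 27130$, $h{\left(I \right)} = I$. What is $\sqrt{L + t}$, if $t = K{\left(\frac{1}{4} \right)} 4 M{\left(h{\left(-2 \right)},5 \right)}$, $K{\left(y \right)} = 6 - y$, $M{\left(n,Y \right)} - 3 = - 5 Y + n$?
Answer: $\sqrt{26578} \approx 163.03$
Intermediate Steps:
$M{\left(n,Y \right)} = 3 + n - 5 Y$ ($M{\left(n,Y \right)} = 3 - \left(- n + 5 Y\right) = 3 + n - 5 Y$)
$t = -552$ ($t = \left(6 - \frac{1}{4}\right) 4 \left(3 - 2 - 25\right) = \left(6 - \frac{1}{4}\right) 4 \left(-24\right) = \frac{23}{4} \cdot 4 \left(-24\right) = 23 \left(-24\right) = -552$)
$\sqrt{L + t} = \sqrt{27130 - 552} = \sqrt{26578}$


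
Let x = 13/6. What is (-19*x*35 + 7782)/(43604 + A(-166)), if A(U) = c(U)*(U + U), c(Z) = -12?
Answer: 38047/285528 ≈ 0.13325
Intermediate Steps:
x = 13/6 (x = 13*(⅙) = 13/6 ≈ 2.1667)
A(U) = -24*U (A(U) = -12*(U + U) = -24*U)
(-19*x*35 + 7782)/(43604 + A(-166)) = (-19*13/6*35 + 7782)/(43604 - 24*(-166)) = (-247/6*35 + 7782)/(43604 + 3984) = (-8645/6 + 7782)/47588 = (38047/6)*(1/47588) = 38047/285528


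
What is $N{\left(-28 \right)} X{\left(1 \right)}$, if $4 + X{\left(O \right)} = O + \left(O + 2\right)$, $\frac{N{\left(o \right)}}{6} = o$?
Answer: $0$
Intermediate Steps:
$N{\left(o \right)} = 6 o$
$X{\left(O \right)} = -2 + 2 O$ ($X{\left(O \right)} = -4 + \left(O + \left(O + 2\right)\right) = -4 + \left(O + \left(2 + O\right)\right) = -4 + \left(2 + 2 O\right) = -2 + 2 O$)
$N{\left(-28 \right)} X{\left(1 \right)} = 6 \left(-28\right) \left(-2 + 2 \cdot 1\right) = - 168 \left(-2 + 2\right) = \left(-168\right) 0 = 0$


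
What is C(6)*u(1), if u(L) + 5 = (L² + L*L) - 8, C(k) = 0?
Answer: 0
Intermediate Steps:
u(L) = -13 + 2*L² (u(L) = -5 + ((L² + L*L) - 8) = -5 + ((L² + L²) - 8) = -5 + (2*L² - 8) = -5 + (-8 + 2*L²) = -13 + 2*L²)
C(6)*u(1) = 0*(-13 + 2*1²) = 0*(-13 + 2*1) = 0*(-13 + 2) = 0*(-11) = 0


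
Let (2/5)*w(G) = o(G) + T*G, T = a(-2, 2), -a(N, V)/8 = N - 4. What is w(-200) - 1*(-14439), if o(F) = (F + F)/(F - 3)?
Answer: -1939883/203 ≈ -9556.1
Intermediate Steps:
a(N, V) = 32 - 8*N (a(N, V) = -8*(N - 4) = -8*(-4 + N) = 32 - 8*N)
T = 48 (T = 32 - 8*(-2) = 32 + 16 = 48)
o(F) = 2*F/(-3 + F) (o(F) = (2*F)/(-3 + F) = 2*F/(-3 + F))
w(G) = 120*G + 5*G/(-3 + G) (w(G) = 5*(2*G/(-3 + G) + 48*G)/2 = 5*(48*G + 2*G/(-3 + G))/2 = 120*G + 5*G/(-3 + G))
w(-200) - 1*(-14439) = 5*(-200)*(-71 + 24*(-200))/(-3 - 200) - 1*(-14439) = 5*(-200)*(-71 - 4800)/(-203) + 14439 = 5*(-200)*(-1/203)*(-4871) + 14439 = -4871000/203 + 14439 = -1939883/203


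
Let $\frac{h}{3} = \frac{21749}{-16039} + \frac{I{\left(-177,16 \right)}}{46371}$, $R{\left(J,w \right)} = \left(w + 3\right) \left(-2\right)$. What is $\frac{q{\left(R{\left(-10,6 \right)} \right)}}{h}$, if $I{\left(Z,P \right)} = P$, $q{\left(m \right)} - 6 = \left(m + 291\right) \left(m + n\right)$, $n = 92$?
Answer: $- \frac{5009862743184}{1008266255} \approx -4968.8$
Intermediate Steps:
$R{\left(J,w \right)} = -6 - 2 w$ ($R{\left(J,w \right)} = \left(3 + w\right) \left(-2\right) = -6 - 2 w$)
$q{\left(m \right)} = 6 + \left(92 + m\right) \left(291 + m\right)$ ($q{\left(m \right)} = 6 + \left(m + 291\right) \left(m + 92\right) = 6 + \left(291 + m\right) \left(92 + m\right) = 6 + \left(92 + m\right) \left(291 + m\right)$)
$h = - \frac{1008266255}{247914823}$ ($h = 3 \left(\frac{21749}{-16039} + \frac{16}{46371}\right) = 3 \left(21749 \left(- \frac{1}{16039}\right) + 16 \cdot \frac{1}{46371}\right) = 3 \left(- \frac{21749}{16039} + \frac{16}{46371}\right) = 3 \left(- \frac{1008266255}{743744469}\right) = - \frac{1008266255}{247914823} \approx -4.067$)
$\frac{q{\left(R{\left(-10,6 \right)} \right)}}{h} = \frac{26778 + \left(-6 - 12\right)^{2} + 383 \left(-6 - 12\right)}{- \frac{1008266255}{247914823}} = \left(26778 + \left(-6 - 12\right)^{2} + 383 \left(-6 - 12\right)\right) \left(- \frac{247914823}{1008266255}\right) = \left(26778 + \left(-18\right)^{2} + 383 \left(-18\right)\right) \left(- \frac{247914823}{1008266255}\right) = \left(26778 + 324 - 6894\right) \left(- \frac{247914823}{1008266255}\right) = 20208 \left(- \frac{247914823}{1008266255}\right) = - \frac{5009862743184}{1008266255}$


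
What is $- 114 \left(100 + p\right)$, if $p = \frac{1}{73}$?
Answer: $- \frac{832314}{73} \approx -11402.0$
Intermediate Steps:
$p = \frac{1}{73} \approx 0.013699$
$- 114 \left(100 + p\right) = - 114 \left(100 + \frac{1}{73}\right) = \left(-114\right) \frac{7301}{73} = - \frac{832314}{73}$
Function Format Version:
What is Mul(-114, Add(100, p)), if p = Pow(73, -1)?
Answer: Rational(-832314, 73) ≈ -11402.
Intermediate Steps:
p = Rational(1, 73) ≈ 0.013699
Mul(-114, Add(100, p)) = Mul(-114, Add(100, Rational(1, 73))) = Mul(-114, Rational(7301, 73)) = Rational(-832314, 73)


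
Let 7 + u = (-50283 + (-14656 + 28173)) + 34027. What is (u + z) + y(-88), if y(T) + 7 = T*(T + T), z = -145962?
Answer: -133227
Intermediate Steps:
y(T) = -7 + 2*T**2 (y(T) = -7 + T*(T + T) = -7 + T*(2*T) = -7 + 2*T**2)
u = -2746 (u = -7 + ((-50283 + (-14656 + 28173)) + 34027) = -7 + ((-50283 + 13517) + 34027) = -7 + (-36766 + 34027) = -7 - 2739 = -2746)
(u + z) + y(-88) = (-2746 - 145962) + (-7 + 2*(-88)**2) = -148708 + (-7 + 2*7744) = -148708 + (-7 + 15488) = -148708 + 15481 = -133227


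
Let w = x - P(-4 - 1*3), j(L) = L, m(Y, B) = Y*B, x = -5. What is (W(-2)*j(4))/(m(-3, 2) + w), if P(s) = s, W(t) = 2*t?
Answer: 4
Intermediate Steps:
m(Y, B) = B*Y
w = 2 (w = -5 - (-4 - 1*3) = -5 - (-4 - 3) = -5 - 1*(-7) = -5 + 7 = 2)
(W(-2)*j(4))/(m(-3, 2) + w) = ((2*(-2))*4)/(2*(-3) + 2) = (-4*4)/(-6 + 2) = -16/(-4) = -16*(-¼) = 4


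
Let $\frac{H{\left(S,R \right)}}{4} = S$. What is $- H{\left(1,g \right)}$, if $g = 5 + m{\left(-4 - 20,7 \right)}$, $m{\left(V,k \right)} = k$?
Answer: $-4$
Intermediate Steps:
$g = 12$ ($g = 5 + 7 = 12$)
$H{\left(S,R \right)} = 4 S$
$- H{\left(1,g \right)} = - 4 \cdot 1 = \left(-1\right) 4 = -4$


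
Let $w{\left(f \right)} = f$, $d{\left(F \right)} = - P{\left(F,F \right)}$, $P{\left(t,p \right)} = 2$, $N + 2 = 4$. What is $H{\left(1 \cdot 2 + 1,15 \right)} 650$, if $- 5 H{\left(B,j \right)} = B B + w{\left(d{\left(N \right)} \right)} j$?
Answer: $2730$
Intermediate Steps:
$N = 2$ ($N = -2 + 4 = 2$)
$d{\left(F \right)} = -2$ ($d{\left(F \right)} = \left(-1\right) 2 = -2$)
$H{\left(B,j \right)} = - \frac{B^{2}}{5} + \frac{2 j}{5}$ ($H{\left(B,j \right)} = - \frac{B B - 2 j}{5} = - \frac{B^{2} - 2 j}{5} = - \frac{B^{2}}{5} + \frac{2 j}{5}$)
$H{\left(1 \cdot 2 + 1,15 \right)} 650 = \left(- \frac{\left(1 \cdot 2 + 1\right)^{2}}{5} + \frac{2}{5} \cdot 15\right) 650 = \left(- \frac{\left(2 + 1\right)^{2}}{5} + 6\right) 650 = \left(- \frac{3^{2}}{5} + 6\right) 650 = \left(\left(- \frac{1}{5}\right) 9 + 6\right) 650 = \left(- \frac{9}{5} + 6\right) 650 = \frac{21}{5} \cdot 650 = 2730$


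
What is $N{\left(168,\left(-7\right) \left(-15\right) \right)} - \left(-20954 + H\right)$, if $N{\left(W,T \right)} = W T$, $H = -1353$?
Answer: $39947$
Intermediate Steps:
$N{\left(W,T \right)} = T W$
$N{\left(168,\left(-7\right) \left(-15\right) \right)} - \left(-20954 + H\right) = \left(-7\right) \left(-15\right) 168 - \left(-20954 - 1353\right) = 105 \cdot 168 - -22307 = 17640 + 22307 = 39947$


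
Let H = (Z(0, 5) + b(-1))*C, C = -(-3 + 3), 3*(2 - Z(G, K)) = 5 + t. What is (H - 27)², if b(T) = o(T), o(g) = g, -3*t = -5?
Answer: 729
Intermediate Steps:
t = 5/3 (t = -⅓*(-5) = 5/3 ≈ 1.6667)
Z(G, K) = -2/9 (Z(G, K) = 2 - (5 + 5/3)/3 = 2 - ⅓*20/3 = 2 - 20/9 = -2/9)
C = 0 (C = -1*0 = 0)
b(T) = T
H = 0 (H = (-2/9 - 1)*0 = -11/9*0 = 0)
(H - 27)² = (0 - 27)² = (-27)² = 729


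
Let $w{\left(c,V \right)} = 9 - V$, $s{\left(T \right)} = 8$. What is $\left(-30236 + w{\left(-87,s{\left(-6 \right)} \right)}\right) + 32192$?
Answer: $1957$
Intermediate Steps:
$\left(-30236 + w{\left(-87,s{\left(-6 \right)} \right)}\right) + 32192 = \left(-30236 + \left(9 - 8\right)\right) + 32192 = \left(-30236 + 1\right) + 32192 = -30235 + 32192 = 1957$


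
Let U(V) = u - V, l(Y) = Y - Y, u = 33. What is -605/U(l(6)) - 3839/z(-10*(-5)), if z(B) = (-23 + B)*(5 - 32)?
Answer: -9526/729 ≈ -13.067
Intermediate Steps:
l(Y) = 0
z(B) = 621 - 27*B (z(B) = (-23 + B)*(-27) = 621 - 27*B)
U(V) = 33 - V
-605/U(l(6)) - 3839/z(-10*(-5)) = -605/(33 - 1*0) - 3839/(621 - (-270)*(-5)) = -605/(33 + 0) - 3839/(621 - 27*50) = -605/33 - 3839/(621 - 1350) = -605*1/33 - 3839/(-729) = -55/3 - 3839*(-1/729) = -55/3 + 3839/729 = -9526/729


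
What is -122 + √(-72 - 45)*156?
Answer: -122 + 468*I*√13 ≈ -122.0 + 1687.4*I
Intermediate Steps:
-122 + √(-72 - 45)*156 = -122 + √(-117)*156 = -122 + (3*I*√13)*156 = -122 + 468*I*√13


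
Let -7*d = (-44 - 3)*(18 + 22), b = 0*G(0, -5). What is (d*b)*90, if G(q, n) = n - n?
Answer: 0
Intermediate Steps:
G(q, n) = 0
b = 0 (b = 0*0 = 0)
d = 1880/7 (d = -(-44 - 3)*(18 + 22)/7 = -(-47)*40/7 = -1/7*(-1880) = 1880/7 ≈ 268.57)
(d*b)*90 = ((1880/7)*0)*90 = 0*90 = 0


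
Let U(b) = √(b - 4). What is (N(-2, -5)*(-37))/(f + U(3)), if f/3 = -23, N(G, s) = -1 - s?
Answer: 5106/2381 + 74*I/2381 ≈ 2.1445 + 0.031079*I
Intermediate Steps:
U(b) = √(-4 + b)
f = -69 (f = 3*(-23) = -69)
(N(-2, -5)*(-37))/(f + U(3)) = ((-1 - 1*(-5))*(-37))/(-69 + √(-4 + 3)) = ((-1 + 5)*(-37))/(-69 + √(-1)) = (4*(-37))/(-69 + I) = -74*(-69 - I)/2381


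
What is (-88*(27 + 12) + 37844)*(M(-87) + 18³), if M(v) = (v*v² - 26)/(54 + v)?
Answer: 29284095820/33 ≈ 8.8740e+8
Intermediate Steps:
M(v) = (-26 + v³)/(54 + v) (M(v) = (v³ - 26)/(54 + v) = (-26 + v³)/(54 + v))
(-88*(27 + 12) + 37844)*(M(-87) + 18³) = (-88*(27 + 12) + 37844)*((-26 + (-87)³)/(54 - 87) + 18³) = (-88*39 + 37844)*((-26 - 658503)/(-33) + 5832) = (-3432 + 37844)*(-1/33*(-658529) + 5832) = 34412*(658529/33 + 5832) = 34412*(850985/33) = 29284095820/33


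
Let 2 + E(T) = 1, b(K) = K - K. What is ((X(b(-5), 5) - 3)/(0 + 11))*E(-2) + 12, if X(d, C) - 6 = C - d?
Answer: 124/11 ≈ 11.273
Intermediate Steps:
b(K) = 0
E(T) = -1 (E(T) = -2 + 1 = -1)
X(d, C) = 6 + C - d (X(d, C) = 6 + (C - d) = 6 + C - d)
((X(b(-5), 5) - 3)/(0 + 11))*E(-2) + 12 = (((6 + 5 - 1*0) - 3)/(0 + 11))*(-1) + 12 = (((6 + 5 + 0) - 3)/11)*(-1) + 12 = ((11 - 3)*(1/11))*(-1) + 12 = (8*(1/11))*(-1) + 12 = (8/11)*(-1) + 12 = -8/11 + 12 = 124/11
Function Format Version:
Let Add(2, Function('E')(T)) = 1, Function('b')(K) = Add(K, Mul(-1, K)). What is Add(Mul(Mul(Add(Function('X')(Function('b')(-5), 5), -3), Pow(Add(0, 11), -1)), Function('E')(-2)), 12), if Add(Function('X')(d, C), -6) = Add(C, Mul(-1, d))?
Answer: Rational(124, 11) ≈ 11.273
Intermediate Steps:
Function('b')(K) = 0
Function('E')(T) = -1 (Function('E')(T) = Add(-2, 1) = -1)
Function('X')(d, C) = Add(6, C, Mul(-1, d)) (Function('X')(d, C) = Add(6, Add(C, Mul(-1, d))) = Add(6, C, Mul(-1, d)))
Add(Mul(Mul(Add(Function('X')(Function('b')(-5), 5), -3), Pow(Add(0, 11), -1)), Function('E')(-2)), 12) = Add(Mul(Mul(Add(Add(6, 5, Mul(-1, 0)), -3), Pow(Add(0, 11), -1)), -1), 12) = Add(Mul(Mul(Add(Add(6, 5, 0), -3), Pow(11, -1)), -1), 12) = Add(Mul(Mul(Add(11, -3), Rational(1, 11)), -1), 12) = Add(Mul(Mul(8, Rational(1, 11)), -1), 12) = Add(Mul(Rational(8, 11), -1), 12) = Add(Rational(-8, 11), 12) = Rational(124, 11)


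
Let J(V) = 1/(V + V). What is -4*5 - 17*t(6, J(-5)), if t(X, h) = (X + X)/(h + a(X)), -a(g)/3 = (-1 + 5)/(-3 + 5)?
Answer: 820/61 ≈ 13.443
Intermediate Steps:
a(g) = -6 (a(g) = -3*(-1 + 5)/(-3 + 5) = -12/2 = -3*2 = -6)
J(V) = 1/(2*V)
t(X, h) = 2*X/(-6 + h) (t(X, h) = (X + X)/(h - 6) = (2*X)/(-6 + h) = 2*X/(-6 + h))
-4*5 - 17*t(6, J(-5)) = -4*5 - 34*6/(-6 + (½)/(-5)) = -20 - 34*6/(-6 + (½)*(-⅕)) = -20 - 34*6/(-6 - ⅒) = -20 - 34*6/(-61/10) = -20 - 34*6*(-10)/61 = -20 - 17*(-120/61) = -20 + 2040/61 = 820/61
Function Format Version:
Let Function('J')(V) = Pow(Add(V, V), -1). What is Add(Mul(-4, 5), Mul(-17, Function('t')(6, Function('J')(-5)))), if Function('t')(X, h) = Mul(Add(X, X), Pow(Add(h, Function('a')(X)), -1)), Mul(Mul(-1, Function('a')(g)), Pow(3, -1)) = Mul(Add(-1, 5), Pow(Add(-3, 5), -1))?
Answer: Rational(820, 61) ≈ 13.443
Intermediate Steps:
Function('a')(g) = -6 (Function('a')(g) = Mul(-3, Mul(Add(-1, 5), Pow(Add(-3, 5), -1))) = Mul(-3, Mul(4, Pow(2, -1))) = Mul(-3, Mul(4, Rational(1, 2))) = Mul(-3, 2) = -6)
Function('J')(V) = Mul(Rational(1, 2), Pow(V, -1)) (Function('J')(V) = Pow(Mul(2, V), -1) = Mul(Rational(1, 2), Pow(V, -1)))
Function('t')(X, h) = Mul(2, X, Pow(Add(-6, h), -1)) (Function('t')(X, h) = Mul(Add(X, X), Pow(Add(h, -6), -1)) = Mul(Mul(2, X), Pow(Add(-6, h), -1)) = Mul(2, X, Pow(Add(-6, h), -1)))
Add(Mul(-4, 5), Mul(-17, Function('t')(6, Function('J')(-5)))) = Add(Mul(-4, 5), Mul(-17, Mul(2, 6, Pow(Add(-6, Mul(Rational(1, 2), Pow(-5, -1))), -1)))) = Add(-20, Mul(-17, Mul(2, 6, Pow(Add(-6, Mul(Rational(1, 2), Rational(-1, 5))), -1)))) = Add(-20, Mul(-17, Mul(2, 6, Pow(Add(-6, Rational(-1, 10)), -1)))) = Add(-20, Mul(-17, Mul(2, 6, Pow(Rational(-61, 10), -1)))) = Add(-20, Mul(-17, Mul(2, 6, Rational(-10, 61)))) = Add(-20, Mul(-17, Rational(-120, 61))) = Add(-20, Rational(2040, 61)) = Rational(820, 61)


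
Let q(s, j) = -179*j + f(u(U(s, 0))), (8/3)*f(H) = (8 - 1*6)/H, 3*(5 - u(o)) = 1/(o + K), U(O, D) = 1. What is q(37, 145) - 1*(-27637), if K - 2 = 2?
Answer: 497917/296 ≈ 1682.2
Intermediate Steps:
K = 4 (K = 2 + 2 = 4)
u(o) = 5 - 1/(3*(4 + o)) (u(o) = 5 - 1/(3*(o + 4)) = 5 - 1/(3*(4 + o)))
f(H) = 3/(4*H) (f(H) = 3*((8 - 1*6)/H)/8 = 3*((8 - 6)/H)/8 = 3*(2/H)/8 = 3/(4*H))
q(s, j) = 45/296 - 179*j (q(s, j) = -179*j + 3/(4*(((59 + 15*1)/(3*(4 + 1))))) = -179*j + 3/(4*(((⅓)*(59 + 15)/5))) = -179*j + 3/(4*(((⅓)*(⅕)*74))) = -179*j + 3/(4*(74/15)) = -179*j + (¾)*(15/74) = -179*j + 45/296 = 45/296 - 179*j)
q(37, 145) - 1*(-27637) = (45/296 - 179*145) - 1*(-27637) = (45/296 - 25955) + 27637 = -7682635/296 + 27637 = 497917/296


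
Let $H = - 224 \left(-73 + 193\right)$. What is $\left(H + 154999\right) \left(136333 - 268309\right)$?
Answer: $-16908633144$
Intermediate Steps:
$H = -26880$ ($H = \left(-224\right) 120 = -26880$)
$\left(H + 154999\right) \left(136333 - 268309\right) = \left(-26880 + 154999\right) \left(136333 - 268309\right) = 128119 \left(-131976\right) = -16908633144$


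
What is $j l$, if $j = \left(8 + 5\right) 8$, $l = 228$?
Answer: $23712$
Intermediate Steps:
$j = 104$ ($j = 13 \cdot 8 = 104$)
$j l = 104 \cdot 228 = 23712$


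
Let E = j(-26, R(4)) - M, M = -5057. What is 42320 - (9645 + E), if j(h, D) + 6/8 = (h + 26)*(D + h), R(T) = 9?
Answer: 110475/4 ≈ 27619.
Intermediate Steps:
j(h, D) = -3/4 + (26 + h)*(D + h) (j(h, D) = -3/4 + (h + 26)*(D + h) = -3/4 + (26 + h)*(D + h))
E = 20225/4 (E = (-3/4 + (-26)**2 + 26*9 + 26*(-26) + 9*(-26)) - 1*(-5057) = (-3/4 + 676 + 234 - 676 - 234) + 5057 = -3/4 + 5057 = 20225/4 ≈ 5056.3)
42320 - (9645 + E) = 42320 - (9645 + 20225/4) = 42320 - 1*58805/4 = 42320 - 58805/4 = 110475/4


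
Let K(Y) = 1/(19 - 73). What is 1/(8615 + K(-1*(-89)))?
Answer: 54/465209 ≈ 0.00011608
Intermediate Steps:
K(Y) = -1/54 (K(Y) = 1/(-54) = -1/54)
1/(8615 + K(-1*(-89))) = 1/(8615 - 1/54) = 1/(465209/54) = 54/465209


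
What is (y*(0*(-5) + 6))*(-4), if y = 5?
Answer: -120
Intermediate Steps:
(y*(0*(-5) + 6))*(-4) = (5*(0*(-5) + 6))*(-4) = (5*(0 + 6))*(-4) = (5*6)*(-4) = 30*(-4) = -120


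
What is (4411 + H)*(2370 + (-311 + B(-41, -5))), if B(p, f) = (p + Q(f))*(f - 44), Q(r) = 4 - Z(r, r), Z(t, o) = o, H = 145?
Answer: 16524612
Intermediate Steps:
Q(r) = 4 - r
B(p, f) = (-44 + f)*(4 + p - f) (B(p, f) = (p + (4 - f))*(f - 44) = (4 + p - f)*(-44 + f) = (-44 + f)*(4 + p - f))
(4411 + H)*(2370 + (-311 + B(-41, -5))) = (4411 + 145)*(2370 + (-311 + (-176 - 1*(-5)² - 44*(-41) + 48*(-5) - 5*(-41)))) = 4556*(2370 + (-311 + (-176 - 1*25 + 1804 - 240 + 205))) = 4556*(2370 + (-311 + (-176 - 25 + 1804 - 240 + 205))) = 4556*(2370 + (-311 + 1568)) = 4556*(2370 + 1257) = 4556*3627 = 16524612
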